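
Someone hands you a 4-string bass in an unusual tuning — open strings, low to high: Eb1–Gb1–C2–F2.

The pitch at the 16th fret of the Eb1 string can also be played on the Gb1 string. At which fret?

Eb1 at fret 16 is Eb1 + 16 semitones = G2.
The open Gb1 string is 3 semitones above the open Eb1, so the same pitch on the Gb1 string lies at fret 16 − 3 = 13.

13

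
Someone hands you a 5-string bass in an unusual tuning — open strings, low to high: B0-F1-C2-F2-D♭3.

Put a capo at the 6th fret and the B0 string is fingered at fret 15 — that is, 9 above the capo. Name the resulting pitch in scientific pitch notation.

The capo raises the open B0 by 6 semitones to F1; fretting 9 more gives B0 + 6 + 9 = B0 + 15 semitones = D2.

D2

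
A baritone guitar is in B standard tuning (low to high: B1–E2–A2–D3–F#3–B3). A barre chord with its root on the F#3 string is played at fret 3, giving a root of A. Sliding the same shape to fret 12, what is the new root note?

F#

Moving from fret 3 to fret 12 shifts the root by 9 semitones.
A up 9 semitones is F#.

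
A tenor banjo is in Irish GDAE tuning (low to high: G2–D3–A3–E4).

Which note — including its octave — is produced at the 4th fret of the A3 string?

C#4

A3 is MIDI 57. Adding 4 gives 61, which is C#4.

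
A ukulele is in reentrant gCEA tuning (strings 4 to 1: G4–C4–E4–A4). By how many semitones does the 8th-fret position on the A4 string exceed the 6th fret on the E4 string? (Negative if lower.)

A4 at fret 8 → F5 (MIDI 77); E4 at fret 6 → A♯4 (MIDI 70).
77 − 70 = 7, so the two pitches are 7 semitones apart.

7 semitones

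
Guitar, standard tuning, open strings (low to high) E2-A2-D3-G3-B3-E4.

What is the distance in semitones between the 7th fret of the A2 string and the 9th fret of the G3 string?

A2 at fret 7 → E3 (MIDI 52); G3 at fret 9 → E4 (MIDI 64).
52 − 64 = -12, so the two pitches are 12 semitones apart, with E4 the higher.

12 semitones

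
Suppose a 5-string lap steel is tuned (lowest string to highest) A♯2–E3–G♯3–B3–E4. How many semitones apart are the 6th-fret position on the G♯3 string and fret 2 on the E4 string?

4 semitones

G♯3 at fret 6 → D4 (MIDI 62); E4 at fret 2 → F♯4 (MIDI 66).
62 − 66 = -4, so the two pitches are 4 semitones apart, with F♯4 the higher.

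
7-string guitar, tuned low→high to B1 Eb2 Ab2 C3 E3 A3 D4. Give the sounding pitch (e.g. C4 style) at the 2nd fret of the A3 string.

The open A3 string plus 2 semitones: A–Bb–B.
No B→C boundary is crossed, so the octave stays at 3.

B3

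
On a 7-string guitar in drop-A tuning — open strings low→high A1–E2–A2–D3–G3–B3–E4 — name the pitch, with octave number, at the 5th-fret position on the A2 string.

The open A2 string plus 5 semitones: A–A#–B–C–C#–D.
The walk passes from B into C once, so the octave number goes from 2 to 3.

D3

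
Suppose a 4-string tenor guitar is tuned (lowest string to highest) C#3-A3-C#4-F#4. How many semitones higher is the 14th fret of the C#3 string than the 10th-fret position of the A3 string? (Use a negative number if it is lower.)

-4 semitones

C#3 at fret 14 → D#4 (MIDI 63); A3 at fret 10 → G4 (MIDI 67).
63 − 67 = -4, so the two pitches are 4 semitones apart.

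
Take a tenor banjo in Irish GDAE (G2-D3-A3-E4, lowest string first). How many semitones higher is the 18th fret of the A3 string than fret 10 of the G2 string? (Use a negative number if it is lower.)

A3 at fret 18 → D♯5 (MIDI 75); G2 at fret 10 → F3 (MIDI 53).
75 − 53 = 22, so the two pitches are 22 semitones apart.

22 semitones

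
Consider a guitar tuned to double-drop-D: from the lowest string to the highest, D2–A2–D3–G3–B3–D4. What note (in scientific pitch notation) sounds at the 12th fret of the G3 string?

Each fret is one semitone, so G3 + 12 = G4.

G4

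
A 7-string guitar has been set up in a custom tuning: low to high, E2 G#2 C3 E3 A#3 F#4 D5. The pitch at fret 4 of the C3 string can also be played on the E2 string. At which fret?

C3 at fret 4 is C3 + 4 semitones = E3.
The open E2 string is 8 semitones below the open C3, so the same pitch on the E2 string lies at fret 4 + 8 = 12.

12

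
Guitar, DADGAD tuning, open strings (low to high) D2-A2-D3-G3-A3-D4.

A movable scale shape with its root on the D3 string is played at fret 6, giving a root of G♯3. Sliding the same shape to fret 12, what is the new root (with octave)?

D4

Moving from fret 6 to fret 12 shifts the root by 6 semitones.
G♯3 up 6 semitones is D4.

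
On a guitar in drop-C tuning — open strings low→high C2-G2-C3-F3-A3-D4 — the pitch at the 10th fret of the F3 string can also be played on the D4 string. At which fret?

F3 at fret 10 is F3 + 10 semitones = D#4.
The open D4 string is 9 semitones above the open F3, so the same pitch on the D4 string lies at fret 10 − 9 = 1.

1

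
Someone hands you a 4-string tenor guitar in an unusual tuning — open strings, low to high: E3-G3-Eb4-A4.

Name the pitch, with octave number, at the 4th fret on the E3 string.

Ab3

E3 is MIDI 52. Adding 4 gives 56, which is Ab3.
(Equivalently spelled G#3.)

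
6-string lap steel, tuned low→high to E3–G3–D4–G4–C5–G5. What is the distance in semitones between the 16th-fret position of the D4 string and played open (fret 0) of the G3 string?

D4 at fret 16 → G♭5 (MIDI 78); G3 at fret 0 → G3 (MIDI 55).
78 − 55 = 23, so the two pitches are 23 semitones apart, with G♭5 the higher.

23 semitones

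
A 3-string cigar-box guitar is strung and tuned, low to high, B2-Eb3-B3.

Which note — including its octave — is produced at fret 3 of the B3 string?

D4

The open B3 string plus 3 semitones: B–C–Db–D.
The walk passes from B into C once, so the octave number goes from 3 to 4.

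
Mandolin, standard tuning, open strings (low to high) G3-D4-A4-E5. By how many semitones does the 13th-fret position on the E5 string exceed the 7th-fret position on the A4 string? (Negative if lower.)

E5 at fret 13 → F6 (MIDI 89); A4 at fret 7 → E5 (MIDI 76).
89 − 76 = 13, so the two pitches are 13 semitones apart.

13 semitones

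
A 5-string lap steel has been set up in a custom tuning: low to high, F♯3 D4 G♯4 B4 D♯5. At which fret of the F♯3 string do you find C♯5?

19

C♯5 is 19 semitones above the open F♯3 (F#–G–G#–A–…–B–C–C#), so it sits at fret 19.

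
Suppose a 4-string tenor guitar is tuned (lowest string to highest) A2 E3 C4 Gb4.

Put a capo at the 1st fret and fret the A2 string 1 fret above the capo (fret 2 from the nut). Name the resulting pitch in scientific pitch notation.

The capo raises the open A2 by 1 semitone to Bb2; fretting 1 more gives A2 + 1 + 1 = A2 + 2 semitones = B2.

B2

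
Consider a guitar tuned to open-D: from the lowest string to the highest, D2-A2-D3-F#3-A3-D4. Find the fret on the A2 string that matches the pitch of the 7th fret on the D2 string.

0

D2 at fret 7 is D2 + 7 semitones = A2.
The open A2 string is 7 semitones above the open D2, so the same pitch on the A2 string lies at fret 7 − 7 = 0.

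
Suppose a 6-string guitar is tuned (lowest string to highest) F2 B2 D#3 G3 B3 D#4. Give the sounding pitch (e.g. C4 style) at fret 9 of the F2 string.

F2 is MIDI 41. Adding 9 gives 50, which is D3.

D3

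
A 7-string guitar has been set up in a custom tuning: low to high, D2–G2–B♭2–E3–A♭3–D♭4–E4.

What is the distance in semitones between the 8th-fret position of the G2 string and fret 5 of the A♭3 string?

10 semitones

G2 at fret 8 → E♭3 (MIDI 51); A♭3 at fret 5 → D♭4 (MIDI 61).
51 − 61 = -10, so the two pitches are 10 semitones apart, with D♭4 the higher.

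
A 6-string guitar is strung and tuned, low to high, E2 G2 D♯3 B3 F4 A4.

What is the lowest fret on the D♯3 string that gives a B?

From D♯3, count semitones up the chromatic scale until reaching B: D#–E–F–F#–G–G#–A–A#–B — 8 steps.

8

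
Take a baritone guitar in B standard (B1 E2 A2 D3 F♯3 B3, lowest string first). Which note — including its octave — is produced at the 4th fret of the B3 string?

D♯4

Each fret is one semitone, so B3 + 4 = D♯4.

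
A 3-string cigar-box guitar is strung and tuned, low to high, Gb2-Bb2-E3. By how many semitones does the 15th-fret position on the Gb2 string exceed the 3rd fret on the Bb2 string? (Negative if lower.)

Gb2 at fret 15 → A3 (MIDI 57); Bb2 at fret 3 → Db3 (MIDI 49).
57 − 49 = 8, so the two pitches are 8 semitones apart.

8 semitones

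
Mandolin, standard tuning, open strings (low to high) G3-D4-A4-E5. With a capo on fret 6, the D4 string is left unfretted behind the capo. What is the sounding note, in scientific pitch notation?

G#4

The capo raises the open D4 by 6 semitones to G#4; fretting 0 more gives D4 + 6 + 0 = D4 + 6 semitones = G#4.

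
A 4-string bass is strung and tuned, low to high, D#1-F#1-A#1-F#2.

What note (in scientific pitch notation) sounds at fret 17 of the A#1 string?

D#3

Each fret is one semitone, so A#1 + 17 = D#3.
(Equivalently spelled Eb3.)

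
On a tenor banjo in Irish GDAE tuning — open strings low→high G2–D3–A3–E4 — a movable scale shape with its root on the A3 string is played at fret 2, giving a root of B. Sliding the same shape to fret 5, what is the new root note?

D

Moving from fret 2 to fret 5 shifts the root by 3 semitones.
B up 3 semitones is D.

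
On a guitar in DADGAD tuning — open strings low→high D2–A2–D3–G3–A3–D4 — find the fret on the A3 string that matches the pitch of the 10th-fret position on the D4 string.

15

D4 at fret 10 is D4 + 10 semitones = C5.
The open A3 string is 5 semitones below the open D4, so the same pitch on the A3 string lies at fret 10 + 5 = 15.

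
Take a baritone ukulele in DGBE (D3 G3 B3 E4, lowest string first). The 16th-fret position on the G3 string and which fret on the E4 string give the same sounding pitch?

Fret 16 on G3 is MIDI 55 + 16 = 71 (B4). On the E4 string (open MIDI 64), that pitch is 71 − 64 = fret 7.

7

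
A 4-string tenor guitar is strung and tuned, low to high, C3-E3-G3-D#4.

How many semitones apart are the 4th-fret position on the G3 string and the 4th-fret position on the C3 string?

7 semitones

G3 at fret 4 → B3 (MIDI 59); C3 at fret 4 → E3 (MIDI 52).
59 − 52 = 7, so the two pitches are 7 semitones apart, with B3 the higher.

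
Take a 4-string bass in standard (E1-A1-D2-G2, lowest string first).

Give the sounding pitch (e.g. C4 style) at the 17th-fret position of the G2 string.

The open G2 string plus 17 semitones: G–G#–A–A#–…–A#–B–C.
The walk passes from B into C 2 times, so the octave number goes from 2 to 4.

C4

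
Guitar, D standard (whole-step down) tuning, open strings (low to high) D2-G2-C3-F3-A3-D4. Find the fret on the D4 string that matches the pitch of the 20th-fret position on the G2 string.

1

G2 at fret 20 is G2 + 20 semitones = D♯4.
The open D4 string is 19 semitones above the open G2, so the same pitch on the D4 string lies at fret 20 − 19 = 1.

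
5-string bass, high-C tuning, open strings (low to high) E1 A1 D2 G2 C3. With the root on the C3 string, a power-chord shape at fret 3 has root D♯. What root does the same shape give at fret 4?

Moving from fret 3 to fret 4 shifts the root by 1 semitone.
D♯ up 1 semitone is E.

E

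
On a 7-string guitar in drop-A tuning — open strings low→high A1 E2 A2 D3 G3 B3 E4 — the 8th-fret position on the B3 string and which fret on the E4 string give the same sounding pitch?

B3 at fret 8 is B3 + 8 semitones = G4.
The open E4 string is 5 semitones above the open B3, so the same pitch on the E4 string lies at fret 8 − 5 = 3.

3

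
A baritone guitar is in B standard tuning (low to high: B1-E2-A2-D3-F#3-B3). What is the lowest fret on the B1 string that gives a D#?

From B1, count semitones up the chromatic scale until reaching D#: B–C–C#–D–D# — 4 steps.

4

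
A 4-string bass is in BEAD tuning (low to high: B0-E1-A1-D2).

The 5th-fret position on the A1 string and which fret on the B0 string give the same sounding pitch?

A1 at fret 5 is A1 + 5 semitones = D2.
The open B0 string is 10 semitones below the open A1, so the same pitch on the B0 string lies at fret 5 + 10 = 15.

15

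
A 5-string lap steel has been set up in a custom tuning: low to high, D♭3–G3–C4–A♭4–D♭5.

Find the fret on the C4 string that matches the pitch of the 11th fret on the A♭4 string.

A♭4 at fret 11 is A♭4 + 11 semitones = G5.
The open C4 string is 8 semitones below the open A♭4, so the same pitch on the C4 string lies at fret 11 + 8 = 19.

19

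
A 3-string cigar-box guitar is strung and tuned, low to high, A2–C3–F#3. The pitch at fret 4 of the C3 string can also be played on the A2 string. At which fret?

7

Fret 4 on C3 is MIDI 48 + 4 = 52 (E3). On the A2 string (open MIDI 45), that pitch is 52 − 45 = fret 7.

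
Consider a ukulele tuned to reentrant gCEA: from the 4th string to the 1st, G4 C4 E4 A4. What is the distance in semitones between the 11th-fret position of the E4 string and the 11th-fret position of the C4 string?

E4 at fret 11 → D♯5 (MIDI 75); C4 at fret 11 → B4 (MIDI 71).
75 − 71 = 4, so the two pitches are 4 semitones apart, with D♯5 the higher.

4 semitones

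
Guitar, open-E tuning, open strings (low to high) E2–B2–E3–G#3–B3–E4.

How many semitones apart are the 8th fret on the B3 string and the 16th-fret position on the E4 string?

13 semitones

B3 at fret 8 → G4 (MIDI 67); E4 at fret 16 → G#5 (MIDI 80).
67 − 80 = -13, so the two pitches are 13 semitones apart, with G#5 the higher.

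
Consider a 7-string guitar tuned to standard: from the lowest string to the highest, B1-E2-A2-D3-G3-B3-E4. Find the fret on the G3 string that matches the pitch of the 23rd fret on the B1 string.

Fret 23 on B1 is MIDI 35 + 23 = 58 (A♯3). On the G3 string (open MIDI 55), that pitch is 58 − 55 = fret 3.

3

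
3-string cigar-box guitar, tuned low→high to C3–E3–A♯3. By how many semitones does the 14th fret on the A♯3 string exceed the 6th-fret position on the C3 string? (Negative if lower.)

A♯3 at fret 14 → C5 (MIDI 72); C3 at fret 6 → F♯3 (MIDI 54).
72 − 54 = 18, so the two pitches are 18 semitones apart.

18 semitones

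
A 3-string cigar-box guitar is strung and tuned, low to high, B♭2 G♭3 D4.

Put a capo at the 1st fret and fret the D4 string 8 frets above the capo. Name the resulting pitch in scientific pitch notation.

B4

The capo raises the open D4 by 1 semitone to E♭4; fretting 8 more gives D4 + 1 + 8 = D4 + 9 semitones = B4.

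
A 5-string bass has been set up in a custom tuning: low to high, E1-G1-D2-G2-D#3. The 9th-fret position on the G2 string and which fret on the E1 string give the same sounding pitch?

G2 at fret 9 is G2 + 9 semitones = E3.
The open E1 string is 15 semitones below the open G2, so the same pitch on the E1 string lies at fret 9 + 15 = 24.

24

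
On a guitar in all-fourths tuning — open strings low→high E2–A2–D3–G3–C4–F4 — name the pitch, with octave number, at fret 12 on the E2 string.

E3

Each fret is one semitone, so E2 + 12 = E3.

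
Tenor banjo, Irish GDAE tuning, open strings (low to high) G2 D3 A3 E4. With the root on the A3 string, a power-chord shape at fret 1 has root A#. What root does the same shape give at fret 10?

G

Moving from fret 1 to fret 10 shifts the root by 9 semitones.
A# up 9 semitones is G.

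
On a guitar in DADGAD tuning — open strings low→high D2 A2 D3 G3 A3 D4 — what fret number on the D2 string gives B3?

21

B3 is 21 semitones above the open D2 (D–D#–E–F–…–A–A#–B), so it sits at fret 21.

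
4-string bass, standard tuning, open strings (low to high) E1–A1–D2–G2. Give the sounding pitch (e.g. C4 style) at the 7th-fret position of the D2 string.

A2

Each fret is one semitone, so D2 + 7 = A2.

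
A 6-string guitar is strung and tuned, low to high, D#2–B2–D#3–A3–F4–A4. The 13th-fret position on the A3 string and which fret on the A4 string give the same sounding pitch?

1

Fret 13 on A3 is MIDI 57 + 13 = 70 (A#4). On the A4 string (open MIDI 69), that pitch is 70 − 69 = fret 1.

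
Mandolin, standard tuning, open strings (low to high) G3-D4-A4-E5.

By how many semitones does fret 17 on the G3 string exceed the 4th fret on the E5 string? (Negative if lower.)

-8 semitones

G3 at fret 17 → C5 (MIDI 72); E5 at fret 4 → G#5 (MIDI 80).
72 − 80 = -8, so the two pitches are 8 semitones apart.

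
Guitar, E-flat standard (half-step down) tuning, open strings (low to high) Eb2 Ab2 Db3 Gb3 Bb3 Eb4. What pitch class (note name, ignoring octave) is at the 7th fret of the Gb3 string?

Each fret is one semitone, so Gb3 + 7 = Db.
(Equivalently spelled C#.)

Db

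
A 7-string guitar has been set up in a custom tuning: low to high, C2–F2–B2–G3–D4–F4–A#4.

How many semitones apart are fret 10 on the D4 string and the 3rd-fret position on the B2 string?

D4 at fret 10 → C5 (MIDI 72); B2 at fret 3 → D3 (MIDI 50).
72 − 50 = 22, so the two pitches are 22 semitones apart, with C5 the higher.

22 semitones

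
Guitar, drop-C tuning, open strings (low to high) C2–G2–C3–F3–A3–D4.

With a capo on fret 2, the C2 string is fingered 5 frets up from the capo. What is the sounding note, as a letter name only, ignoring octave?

G

The capo raises the open C2 by 2 semitones to D2; fretting 5 more gives C2 + 2 + 5 = C2 + 7 semitones, landing on G.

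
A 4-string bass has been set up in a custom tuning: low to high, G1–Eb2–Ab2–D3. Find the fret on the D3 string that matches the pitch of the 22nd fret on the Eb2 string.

11

Eb2 at fret 22 is Eb2 + 22 semitones = Db4.
The open D3 string is 11 semitones above the open Eb2, so the same pitch on the D3 string lies at fret 22 − 11 = 11.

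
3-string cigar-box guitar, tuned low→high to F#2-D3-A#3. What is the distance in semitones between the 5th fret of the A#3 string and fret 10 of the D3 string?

3 semitones

A#3 at fret 5 → D#4 (MIDI 63); D3 at fret 10 → C4 (MIDI 60).
63 − 60 = 3, so the two pitches are 3 semitones apart, with D#4 the higher.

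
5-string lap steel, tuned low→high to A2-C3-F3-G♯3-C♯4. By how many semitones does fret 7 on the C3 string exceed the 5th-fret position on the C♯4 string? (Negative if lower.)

-11 semitones

C3 at fret 7 → G3 (MIDI 55); C♯4 at fret 5 → F♯4 (MIDI 66).
55 − 66 = -11, so the two pitches are 11 semitones apart.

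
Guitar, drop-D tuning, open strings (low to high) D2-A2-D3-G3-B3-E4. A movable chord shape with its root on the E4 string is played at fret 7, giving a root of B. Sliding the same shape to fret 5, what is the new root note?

A

Moving from fret 7 to fret 5 shifts the root by -2 semitones.
B down 2 semitones is A.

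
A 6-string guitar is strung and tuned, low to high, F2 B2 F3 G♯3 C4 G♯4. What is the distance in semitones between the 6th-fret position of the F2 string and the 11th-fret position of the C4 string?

F2 at fret 6 → B2 (MIDI 47); C4 at fret 11 → B4 (MIDI 71).
47 − 71 = -24, so the two pitches are 24 semitones apart, with B4 the higher.

24 semitones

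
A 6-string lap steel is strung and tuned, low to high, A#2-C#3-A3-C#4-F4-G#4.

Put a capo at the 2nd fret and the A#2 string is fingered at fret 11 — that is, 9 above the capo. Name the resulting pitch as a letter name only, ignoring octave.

A

The capo raises the open A#2 by 2 semitones to C3; fretting 9 more gives A#2 + 2 + 9 = A#2 + 11 semitones, landing on A.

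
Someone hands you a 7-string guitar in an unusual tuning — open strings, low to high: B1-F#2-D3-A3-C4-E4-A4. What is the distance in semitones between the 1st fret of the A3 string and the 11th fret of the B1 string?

A3 at fret 1 → A#3 (MIDI 58); B1 at fret 11 → A#2 (MIDI 46).
58 − 46 = 12, so the two pitches are 12 semitones apart, with A#3 the higher.

12 semitones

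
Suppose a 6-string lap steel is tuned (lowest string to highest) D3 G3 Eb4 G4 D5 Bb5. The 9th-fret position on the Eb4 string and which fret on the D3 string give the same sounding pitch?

Fret 9 on Eb4 is MIDI 63 + 9 = 72 (C5). On the D3 string (open MIDI 50), that pitch is 72 − 50 = fret 22.

22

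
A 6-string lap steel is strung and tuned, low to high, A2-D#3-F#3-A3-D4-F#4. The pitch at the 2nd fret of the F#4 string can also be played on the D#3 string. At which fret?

17

Fret 2 on F#4 is MIDI 66 + 2 = 68 (G#4). On the D#3 string (open MIDI 51), that pitch is 68 − 51 = fret 17.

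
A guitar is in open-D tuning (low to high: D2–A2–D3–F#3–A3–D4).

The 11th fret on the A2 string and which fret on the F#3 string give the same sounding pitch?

2

Fret 11 on A2 is MIDI 45 + 11 = 56 (G#3). On the F#3 string (open MIDI 54), that pitch is 56 − 54 = fret 2.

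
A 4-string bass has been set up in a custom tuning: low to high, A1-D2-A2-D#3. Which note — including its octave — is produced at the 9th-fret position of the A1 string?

The open A1 string plus 9 semitones: A–A#–B–C–C#–D–D#–E–F–F#.
The walk passes from B into C once, so the octave number goes from 1 to 2.

F#2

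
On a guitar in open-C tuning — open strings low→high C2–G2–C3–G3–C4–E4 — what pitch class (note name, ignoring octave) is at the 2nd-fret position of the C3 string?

D

Each fret is one semitone, so C3 + 2 = D.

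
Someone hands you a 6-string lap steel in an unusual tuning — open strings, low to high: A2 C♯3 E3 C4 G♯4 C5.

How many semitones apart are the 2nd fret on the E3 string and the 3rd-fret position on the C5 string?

21 semitones

E3 at fret 2 → F♯3 (MIDI 54); C5 at fret 3 → D♯5 (MIDI 75).
54 − 75 = -21, so the two pitches are 21 semitones apart, with D♯5 the higher.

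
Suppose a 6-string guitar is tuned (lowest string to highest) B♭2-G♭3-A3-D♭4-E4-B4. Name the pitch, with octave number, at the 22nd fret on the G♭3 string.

E5

The open G♭3 string plus 22 semitones: Gb–G–Ab–A–…–D–Eb–E.
The walk passes from B into C 2 times, so the octave number goes from 3 to 5.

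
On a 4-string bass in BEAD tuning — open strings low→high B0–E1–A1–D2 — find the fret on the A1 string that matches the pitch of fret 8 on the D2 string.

13

D2 at fret 8 is D2 + 8 semitones = A#2.
The open A1 string is 5 semitones below the open D2, so the same pitch on the A1 string lies at fret 8 + 5 = 13.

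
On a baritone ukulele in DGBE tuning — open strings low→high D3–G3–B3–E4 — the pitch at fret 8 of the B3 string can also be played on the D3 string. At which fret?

17

B3 at fret 8 is B3 + 8 semitones = G4.
The open D3 string is 9 semitones below the open B3, so the same pitch on the D3 string lies at fret 8 + 9 = 17.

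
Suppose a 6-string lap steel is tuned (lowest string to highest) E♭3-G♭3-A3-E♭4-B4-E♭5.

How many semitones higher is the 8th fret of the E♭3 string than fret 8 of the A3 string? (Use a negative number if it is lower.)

-6 semitones

E♭3 at fret 8 → B3 (MIDI 59); A3 at fret 8 → F4 (MIDI 65).
59 − 65 = -6, so the two pitches are 6 semitones apart.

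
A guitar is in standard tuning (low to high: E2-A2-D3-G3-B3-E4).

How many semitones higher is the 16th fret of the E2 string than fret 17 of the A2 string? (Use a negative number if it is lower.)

E2 at fret 16 → G#3 (MIDI 56); A2 at fret 17 → D4 (MIDI 62).
56 − 62 = -6, so the two pitches are 6 semitones apart.

-6 semitones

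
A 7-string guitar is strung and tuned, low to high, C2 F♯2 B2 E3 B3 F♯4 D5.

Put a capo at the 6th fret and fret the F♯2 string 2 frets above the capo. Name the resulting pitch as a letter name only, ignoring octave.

The capo raises the open F♯2 by 6 semitones to C3; fretting 2 more gives F♯2 + 6 + 2 = F♯2 + 8 semitones, landing on D.

D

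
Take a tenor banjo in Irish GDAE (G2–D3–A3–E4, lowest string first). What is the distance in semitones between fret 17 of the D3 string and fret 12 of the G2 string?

12 semitones

D3 at fret 17 → G4 (MIDI 67); G2 at fret 12 → G3 (MIDI 55).
67 − 55 = 12, so the two pitches are 12 semitones apart, with G4 the higher.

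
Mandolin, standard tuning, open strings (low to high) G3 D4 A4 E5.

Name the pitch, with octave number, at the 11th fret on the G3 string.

G3 is MIDI 55. Adding 11 gives 66, which is F#4.

F#4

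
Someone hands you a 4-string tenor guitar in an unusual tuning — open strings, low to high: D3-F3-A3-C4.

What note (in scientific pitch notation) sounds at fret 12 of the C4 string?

The open C4 string plus 12 semitones: C–C#–D–D#–…–A#–B–C.
The walk passes from B into C once, so the octave number goes from 4 to 5.

C5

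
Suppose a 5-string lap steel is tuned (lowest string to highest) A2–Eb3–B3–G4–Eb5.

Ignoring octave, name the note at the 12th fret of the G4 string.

G

Each fret is one semitone, so G4 + 12 = G.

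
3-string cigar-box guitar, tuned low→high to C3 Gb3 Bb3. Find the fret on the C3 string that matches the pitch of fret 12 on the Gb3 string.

Gb3 at fret 12 is Gb3 + 12 semitones = Gb4.
The open C3 string is 6 semitones below the open Gb3, so the same pitch on the C3 string lies at fret 12 + 6 = 18.

18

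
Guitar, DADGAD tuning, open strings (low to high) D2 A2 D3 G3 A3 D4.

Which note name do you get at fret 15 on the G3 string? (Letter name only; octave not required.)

Each fret is one semitone, so G3 + 15 = A#.

A#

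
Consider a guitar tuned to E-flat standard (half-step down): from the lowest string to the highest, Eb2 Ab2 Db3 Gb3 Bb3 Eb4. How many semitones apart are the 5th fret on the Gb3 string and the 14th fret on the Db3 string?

4 semitones

Gb3 at fret 5 → B3 (MIDI 59); Db3 at fret 14 → Eb4 (MIDI 63).
59 − 63 = -4, so the two pitches are 4 semitones apart, with Eb4 the higher.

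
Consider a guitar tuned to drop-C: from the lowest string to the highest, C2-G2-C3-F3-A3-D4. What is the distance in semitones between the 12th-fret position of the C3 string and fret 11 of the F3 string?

4 semitones

C3 at fret 12 → C4 (MIDI 60); F3 at fret 11 → E4 (MIDI 64).
60 − 64 = -4, so the two pitches are 4 semitones apart, with E4 the higher.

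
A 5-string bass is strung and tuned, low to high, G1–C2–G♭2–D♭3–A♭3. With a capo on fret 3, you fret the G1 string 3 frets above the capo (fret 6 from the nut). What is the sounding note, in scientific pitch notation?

The capo raises the open G1 by 3 semitones to B♭1; fretting 3 more gives G1 + 3 + 3 = G1 + 6 semitones = D♭2.
(Also written C♯.)

D♭2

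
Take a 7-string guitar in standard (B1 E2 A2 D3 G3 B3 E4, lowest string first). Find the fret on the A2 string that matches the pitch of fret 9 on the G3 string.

G3 at fret 9 is G3 + 9 semitones = E4.
The open A2 string is 10 semitones below the open G3, so the same pitch on the A2 string lies at fret 9 + 10 = 19.

19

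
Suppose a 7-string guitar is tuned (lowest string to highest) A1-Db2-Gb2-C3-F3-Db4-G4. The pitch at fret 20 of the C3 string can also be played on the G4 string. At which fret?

Fret 20 on C3 is MIDI 48 + 20 = 68 (Ab4). On the G4 string (open MIDI 67), that pitch is 68 − 67 = fret 1.

1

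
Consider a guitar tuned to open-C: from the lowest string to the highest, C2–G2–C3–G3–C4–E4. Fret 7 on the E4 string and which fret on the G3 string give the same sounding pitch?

E4 at fret 7 is E4 + 7 semitones = B4.
The open G3 string is 9 semitones below the open E4, so the same pitch on the G3 string lies at fret 7 + 9 = 16.

16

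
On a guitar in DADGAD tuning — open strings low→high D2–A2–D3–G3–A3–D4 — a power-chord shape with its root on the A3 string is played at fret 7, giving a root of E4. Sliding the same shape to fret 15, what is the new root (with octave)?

Moving from fret 7 to fret 15 shifts the root by 8 semitones.
E4 up 8 semitones is C5.

C5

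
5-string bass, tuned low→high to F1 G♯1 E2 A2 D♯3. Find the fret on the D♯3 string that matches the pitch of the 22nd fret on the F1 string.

Fret 22 on F1 is MIDI 29 + 22 = 51 (D♯3). On the D♯3 string (open MIDI 51), that pitch is 51 − 51 = fret 0.

0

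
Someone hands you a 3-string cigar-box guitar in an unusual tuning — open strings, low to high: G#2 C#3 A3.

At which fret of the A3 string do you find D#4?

D#4 is 6 semitones above the open A3 (A–A#–B–C–C#–D–D#), so it sits at fret 6.

6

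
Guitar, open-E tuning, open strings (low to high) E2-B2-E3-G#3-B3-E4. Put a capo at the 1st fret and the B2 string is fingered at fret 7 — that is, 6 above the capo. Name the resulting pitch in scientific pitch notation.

The capo raises the open B2 by 1 semitone to C3; fretting 6 more gives B2 + 1 + 6 = B2 + 7 semitones = F#3.

F#3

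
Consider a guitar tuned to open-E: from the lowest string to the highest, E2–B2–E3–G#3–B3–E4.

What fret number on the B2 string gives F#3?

F#3 is 7 semitones above the open B2 (B–C–C#–D–D#–E–F–F#), so it sits at fret 7.

7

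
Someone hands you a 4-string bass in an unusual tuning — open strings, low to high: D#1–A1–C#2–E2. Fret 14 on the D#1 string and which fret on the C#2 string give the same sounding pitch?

Fret 14 on D#1 is MIDI 27 + 14 = 41 (F2). On the C#2 string (open MIDI 37), that pitch is 41 − 37 = fret 4.

4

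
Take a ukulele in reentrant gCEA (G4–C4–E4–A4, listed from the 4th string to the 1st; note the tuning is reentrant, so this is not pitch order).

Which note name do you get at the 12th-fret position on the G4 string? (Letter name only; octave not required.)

Each fret is one semitone, so G4 + 12 = G.

G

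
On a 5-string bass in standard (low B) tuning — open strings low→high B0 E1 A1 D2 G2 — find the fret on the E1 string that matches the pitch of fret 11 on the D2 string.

21

Fret 11 on D2 is MIDI 38 + 11 = 49 (C#3). On the E1 string (open MIDI 28), that pitch is 49 − 28 = fret 21.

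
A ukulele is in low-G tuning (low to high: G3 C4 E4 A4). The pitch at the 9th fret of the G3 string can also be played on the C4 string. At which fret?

G3 at fret 9 is G3 + 9 semitones = E4.
The open C4 string is 5 semitones above the open G3, so the same pitch on the C4 string lies at fret 9 − 5 = 4.

4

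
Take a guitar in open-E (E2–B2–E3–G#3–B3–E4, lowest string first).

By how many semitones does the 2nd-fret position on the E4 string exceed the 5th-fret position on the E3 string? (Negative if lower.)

9 semitones

E4 at fret 2 → F#4 (MIDI 66); E3 at fret 5 → A3 (MIDI 57).
66 − 57 = 9, so the two pitches are 9 semitones apart.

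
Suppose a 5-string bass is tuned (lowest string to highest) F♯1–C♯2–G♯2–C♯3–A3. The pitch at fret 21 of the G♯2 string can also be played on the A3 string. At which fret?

G♯2 at fret 21 is G♯2 + 21 semitones = F4.
The open A3 string is 13 semitones above the open G♯2, so the same pitch on the A3 string lies at fret 21 − 13 = 8.

8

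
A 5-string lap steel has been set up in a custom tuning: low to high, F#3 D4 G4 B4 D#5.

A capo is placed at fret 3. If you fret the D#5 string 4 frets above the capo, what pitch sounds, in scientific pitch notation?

A#5

The capo raises the open D#5 by 3 semitones to F#5; fretting 4 more gives D#5 + 3 + 4 = D#5 + 7 semitones = A#5.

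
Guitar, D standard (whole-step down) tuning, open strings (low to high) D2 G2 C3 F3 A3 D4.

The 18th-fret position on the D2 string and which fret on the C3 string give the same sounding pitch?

Fret 18 on D2 is MIDI 38 + 18 = 56 (G#3). On the C3 string (open MIDI 48), that pitch is 56 − 48 = fret 8.

8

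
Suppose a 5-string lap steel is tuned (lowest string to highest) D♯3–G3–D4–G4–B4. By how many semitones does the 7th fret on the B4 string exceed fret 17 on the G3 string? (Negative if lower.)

B4 at fret 7 → F♯5 (MIDI 78); G3 at fret 17 → C5 (MIDI 72).
78 − 72 = 6, so the two pitches are 6 semitones apart.

6 semitones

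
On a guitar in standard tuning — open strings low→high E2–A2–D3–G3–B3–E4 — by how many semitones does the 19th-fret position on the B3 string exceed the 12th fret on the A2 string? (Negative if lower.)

B3 at fret 19 → F#5 (MIDI 78); A2 at fret 12 → A3 (MIDI 57).
78 − 57 = 21, so the two pitches are 21 semitones apart.

21 semitones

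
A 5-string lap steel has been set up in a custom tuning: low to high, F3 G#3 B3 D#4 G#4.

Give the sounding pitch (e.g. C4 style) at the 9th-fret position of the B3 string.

B3 is MIDI 59. Adding 9 gives 68, which is G#4.

G#4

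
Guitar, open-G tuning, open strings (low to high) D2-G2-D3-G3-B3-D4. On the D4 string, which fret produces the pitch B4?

B4 is 9 semitones above the open D4 (D–D#–E–F–F#–G–G#–A–A#–B), so it sits at fret 9.

9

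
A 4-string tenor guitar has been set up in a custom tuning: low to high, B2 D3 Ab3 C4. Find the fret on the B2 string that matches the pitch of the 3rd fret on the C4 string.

Fret 3 on C4 is MIDI 60 + 3 = 63 (Eb4). On the B2 string (open MIDI 47), that pitch is 63 − 47 = fret 16.

16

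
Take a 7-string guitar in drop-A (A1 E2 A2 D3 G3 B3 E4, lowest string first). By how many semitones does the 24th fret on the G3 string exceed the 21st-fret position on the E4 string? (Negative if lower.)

G3 at fret 24 → G5 (MIDI 79); E4 at fret 21 → C#6 (MIDI 85).
79 − 85 = -6, so the two pitches are 6 semitones apart.

-6 semitones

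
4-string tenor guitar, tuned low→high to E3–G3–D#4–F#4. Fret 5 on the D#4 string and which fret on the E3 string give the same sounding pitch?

Fret 5 on D#4 is MIDI 63 + 5 = 68 (G#4). On the E3 string (open MIDI 52), that pitch is 68 − 52 = fret 16.

16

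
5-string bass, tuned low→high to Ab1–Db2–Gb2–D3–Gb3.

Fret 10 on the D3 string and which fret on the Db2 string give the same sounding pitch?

23

Fret 10 on D3 is MIDI 50 + 10 = 60 (C4). On the Db2 string (open MIDI 37), that pitch is 60 − 37 = fret 23.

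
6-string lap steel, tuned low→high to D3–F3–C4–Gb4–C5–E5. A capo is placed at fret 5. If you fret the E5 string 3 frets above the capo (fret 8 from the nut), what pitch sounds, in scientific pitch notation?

C6

The capo raises the open E5 by 5 semitones to A5; fretting 3 more gives E5 + 5 + 3 = E5 + 8 semitones = C6.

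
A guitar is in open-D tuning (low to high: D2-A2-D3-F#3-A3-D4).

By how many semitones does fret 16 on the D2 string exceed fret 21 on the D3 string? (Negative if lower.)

D2 at fret 16 → F#3 (MIDI 54); D3 at fret 21 → B4 (MIDI 71).
54 − 71 = -17, so the two pitches are 17 semitones apart.

-17 semitones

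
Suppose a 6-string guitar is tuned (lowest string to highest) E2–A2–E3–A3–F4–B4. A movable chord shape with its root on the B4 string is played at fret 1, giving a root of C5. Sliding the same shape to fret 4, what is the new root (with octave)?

Eb5

Moving from fret 1 to fret 4 shifts the root by 3 semitones.
C5 up 3 semitones is Eb5.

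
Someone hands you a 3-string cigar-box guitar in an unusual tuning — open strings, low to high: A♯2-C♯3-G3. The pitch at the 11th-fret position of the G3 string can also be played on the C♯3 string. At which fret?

17

G3 at fret 11 is G3 + 11 semitones = F♯4.
The open C♯3 string is 6 semitones below the open G3, so the same pitch on the C♯3 string lies at fret 11 + 6 = 17.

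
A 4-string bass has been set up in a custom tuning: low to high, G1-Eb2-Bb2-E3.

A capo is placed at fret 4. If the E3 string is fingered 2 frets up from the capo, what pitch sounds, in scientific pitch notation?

The capo raises the open E3 by 4 semitones to Ab3; fretting 2 more gives E3 + 4 + 2 = E3 + 6 semitones = Bb3.
(Also written A#.)

Bb3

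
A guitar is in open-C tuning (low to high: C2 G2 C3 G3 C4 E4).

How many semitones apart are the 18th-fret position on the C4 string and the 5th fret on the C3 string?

C4 at fret 18 → F♯5 (MIDI 78); C3 at fret 5 → F3 (MIDI 53).
78 − 53 = 25, so the two pitches are 25 semitones apart, with F♯5 the higher.

25 semitones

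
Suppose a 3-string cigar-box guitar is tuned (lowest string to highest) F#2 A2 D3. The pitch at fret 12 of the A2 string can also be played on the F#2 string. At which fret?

15

Fret 12 on A2 is MIDI 45 + 12 = 57 (A3). On the F#2 string (open MIDI 42), that pitch is 57 − 42 = fret 15.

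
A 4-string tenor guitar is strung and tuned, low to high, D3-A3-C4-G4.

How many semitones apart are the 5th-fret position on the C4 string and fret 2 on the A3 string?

6 semitones

C4 at fret 5 → F4 (MIDI 65); A3 at fret 2 → B3 (MIDI 59).
65 − 59 = 6, so the two pitches are 6 semitones apart, with F4 the higher.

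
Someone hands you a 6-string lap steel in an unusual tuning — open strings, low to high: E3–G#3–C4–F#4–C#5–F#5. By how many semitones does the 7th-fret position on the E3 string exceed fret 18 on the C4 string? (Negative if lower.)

-19 semitones

E3 at fret 7 → B3 (MIDI 59); C4 at fret 18 → F#5 (MIDI 78).
59 − 78 = -19, so the two pitches are 19 semitones apart.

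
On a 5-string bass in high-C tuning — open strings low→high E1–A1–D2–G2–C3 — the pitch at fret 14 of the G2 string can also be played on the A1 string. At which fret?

24

G2 at fret 14 is G2 + 14 semitones = A3.
The open A1 string is 10 semitones below the open G2, so the same pitch on the A1 string lies at fret 14 + 10 = 24.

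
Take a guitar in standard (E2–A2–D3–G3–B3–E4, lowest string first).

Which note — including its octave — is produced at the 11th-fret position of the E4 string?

D#5

E4 is MIDI 64. Adding 11 gives 75, which is D#5.
(Equivalently spelled Eb5.)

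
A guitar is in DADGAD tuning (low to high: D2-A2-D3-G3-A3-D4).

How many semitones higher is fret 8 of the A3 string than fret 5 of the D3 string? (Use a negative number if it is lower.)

A3 at fret 8 → F4 (MIDI 65); D3 at fret 5 → G3 (MIDI 55).
65 − 55 = 10, so the two pitches are 10 semitones apart.

10 semitones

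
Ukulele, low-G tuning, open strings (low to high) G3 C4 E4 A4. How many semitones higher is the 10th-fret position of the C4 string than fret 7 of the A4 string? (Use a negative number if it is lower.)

-6 semitones

C4 at fret 10 → A♯4 (MIDI 70); A4 at fret 7 → E5 (MIDI 76).
70 − 76 = -6, so the two pitches are 6 semitones apart.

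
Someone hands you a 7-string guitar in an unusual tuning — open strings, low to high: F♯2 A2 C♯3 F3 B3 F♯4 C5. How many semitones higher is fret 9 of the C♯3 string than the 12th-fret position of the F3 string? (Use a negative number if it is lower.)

C♯3 at fret 9 → A♯3 (MIDI 58); F3 at fret 12 → F4 (MIDI 65).
58 − 65 = -7, so the two pitches are 7 semitones apart.

-7 semitones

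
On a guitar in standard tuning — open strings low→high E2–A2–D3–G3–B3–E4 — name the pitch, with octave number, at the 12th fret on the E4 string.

Each fret is one semitone, so E4 + 12 = E5.

E5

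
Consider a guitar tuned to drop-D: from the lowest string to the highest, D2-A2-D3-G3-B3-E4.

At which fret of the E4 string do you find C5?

8

C5 is 8 semitones above the open E4 (E–F–F#–G–G#–A–A#–B–C), so it sits at fret 8.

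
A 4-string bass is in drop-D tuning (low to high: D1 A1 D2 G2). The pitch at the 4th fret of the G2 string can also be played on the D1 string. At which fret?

21

Fret 4 on G2 is MIDI 43 + 4 = 47 (B2). On the D1 string (open MIDI 26), that pitch is 47 − 26 = fret 21.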